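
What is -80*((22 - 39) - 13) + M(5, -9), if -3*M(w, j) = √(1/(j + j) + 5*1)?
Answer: 2400 - √178/18 ≈ 2399.3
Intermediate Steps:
M(w, j) = -√(5 + 1/(2*j))/3 (M(w, j) = -√(1/(j + j) + 5*1)/3 = -√(1/(2*j) + 5)/3 = -√(5 + 1/(2*j))/3)
-80*((22 - 39) - 13) + M(5, -9) = -80*((22 - 39) - 13) - √(20 + 2/(-9))/6 = -80*(-17 - 13) - √(20 + 2*(-⅑))/6 = -80*(-30) - √(20 - 2/9)/6 = 2400 - √178/18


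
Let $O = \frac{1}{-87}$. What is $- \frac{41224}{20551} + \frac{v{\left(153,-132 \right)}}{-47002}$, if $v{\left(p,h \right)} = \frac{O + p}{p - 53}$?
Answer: $- \frac{1685748443141}{840366148740} \approx -2.006$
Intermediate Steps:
$O = - \frac{1}{87} \approx -0.011494$
$v{\left(p,h \right)} = \frac{- \frac{1}{87} + p}{-53 + p}$ ($v{\left(p,h \right)} = \frac{- \frac{1}{87} + p}{p - 53} = \frac{- \frac{1}{87} + p}{-53 + p}$)
$- \frac{41224}{20551} + \frac{v{\left(153,-132 \right)}}{-47002} = - \frac{41224}{20551} + \frac{\frac{1}{-53 + 153} \left(- \frac{1}{87} + 153\right)}{-47002} = \left(-41224\right) \frac{1}{20551} + \frac{1}{100} \cdot \frac{13310}{87} \left(- \frac{1}{47002}\right) = - \frac{41224}{20551} + \frac{1}{100} \cdot \frac{13310}{87} \left(- \frac{1}{47002}\right) = - \frac{41224}{20551} + \frac{1331}{870} \left(- \frac{1}{47002}\right) = - \frac{41224}{20551} - \frac{1331}{40891740} = - \frac{1685748443141}{840366148740}$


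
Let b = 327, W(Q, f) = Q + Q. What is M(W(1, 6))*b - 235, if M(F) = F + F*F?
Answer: 1727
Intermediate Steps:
W(Q, f) = 2*Q
M(F) = F + F²
M(W(1, 6))*b - 235 = ((2*1)*(1 + 2*1))*327 - 235 = (2*(1 + 2))*327 - 235 = (2*3)*327 - 235 = 6*327 - 235 = 1962 - 235 = 1727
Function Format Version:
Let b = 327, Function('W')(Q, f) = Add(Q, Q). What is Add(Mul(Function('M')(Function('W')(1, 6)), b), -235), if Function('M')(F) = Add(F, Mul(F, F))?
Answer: 1727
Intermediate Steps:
Function('W')(Q, f) = Mul(2, Q)
Function('M')(F) = Add(F, Pow(F, 2))
Add(Mul(Function('M')(Function('W')(1, 6)), b), -235) = Add(Mul(Mul(Mul(2, 1), Add(1, Mul(2, 1))), 327), -235) = Add(Mul(Mul(2, Add(1, 2)), 327), -235) = Add(Mul(Mul(2, 3), 327), -235) = Add(Mul(6, 327), -235) = Add(1962, -235) = 1727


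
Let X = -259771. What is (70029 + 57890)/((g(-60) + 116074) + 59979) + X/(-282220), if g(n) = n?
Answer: 81819177783/49668744460 ≈ 1.6473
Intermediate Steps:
(70029 + 57890)/((g(-60) + 116074) + 59979) + X/(-282220) = (70029 + 57890)/((-60 + 116074) + 59979) - 259771/(-282220) = 127919/(116014 + 59979) - 259771*(-1/282220) = 127919/175993 + 259771/282220 = 81819177783/49668744460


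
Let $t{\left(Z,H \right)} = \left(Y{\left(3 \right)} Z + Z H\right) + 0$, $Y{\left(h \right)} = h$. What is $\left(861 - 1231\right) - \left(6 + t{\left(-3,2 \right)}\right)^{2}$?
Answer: $-451$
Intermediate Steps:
$t{\left(Z,H \right)} = 3 Z + H Z$ ($t{\left(Z,H \right)} = \left(3 Z + Z H\right) + 0 = \left(3 Z + H Z\right) + 0 = 3 Z + H Z$)
$\left(861 - 1231\right) - \left(6 + t{\left(-3,2 \right)}\right)^{2} = \left(861 - 1231\right) - \left(6 - 3 \left(3 + 2\right)\right)^{2} = -370 - \left(6 - 15\right)^{2} = -370 - \left(-9\right)^{2} = -370 - 81 = -451$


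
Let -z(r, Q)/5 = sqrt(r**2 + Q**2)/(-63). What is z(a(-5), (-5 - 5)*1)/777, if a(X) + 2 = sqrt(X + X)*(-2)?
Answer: 10*sqrt(16 + 2*I*sqrt(10))/48951 ≈ 0.00083238 + 0.00015855*I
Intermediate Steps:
a(X) = -2 - 2*sqrt(2)*sqrt(X) (a(X) = -2 + sqrt(X + X)*(-2) = -2 + sqrt(2*X)*(-2) = -2 + (sqrt(2)*sqrt(X))*(-2) = -2 - 2*sqrt(2)*sqrt(X))
z(r, Q) = 5*sqrt(Q**2 + r**2)/63 (z(r, Q) = -5*sqrt(r**2 + Q**2)/(-63) = -5*sqrt(Q**2 + r**2)*(-1)/63 = -(-5)*sqrt(Q**2 + r**2)/63 = 5*sqrt(Q**2 + r**2)/63)
z(a(-5), (-5 - 5)*1)/777 = (5*sqrt(((-5 - 5)*1)**2 + (-2 - 2*sqrt(2)*sqrt(-5))**2)/63)/777 = (5*sqrt((-10*1)**2 + (-2 - 2*sqrt(2)*I*sqrt(5))**2)/63)*(1/777) = (5*sqrt((-10)**2 + (-2 - 2*I*sqrt(10))**2)/63)*(1/777) = (5*sqrt(100 + (-2 - 2*I*sqrt(10))**2)/63)*(1/777) = 5*sqrt(100 + (-2 - 2*I*sqrt(10))**2)/48951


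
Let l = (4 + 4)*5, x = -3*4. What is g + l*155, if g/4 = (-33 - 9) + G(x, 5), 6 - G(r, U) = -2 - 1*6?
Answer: 6088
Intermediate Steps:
x = -12
l = 40 (l = 8*5 = 40)
G(r, U) = 14 (G(r, U) = 6 - (-2 - 1*6) = 6 - (-2 - 6) = 6 - 1*(-8) = 6 + 8 = 14)
g = -112 (g = 4*((-33 - 9) + 14) = 4*(-42 + 14) = 4*(-28) = -112)
g + l*155 = -112 + 40*155 = -112 + 6200 = 6088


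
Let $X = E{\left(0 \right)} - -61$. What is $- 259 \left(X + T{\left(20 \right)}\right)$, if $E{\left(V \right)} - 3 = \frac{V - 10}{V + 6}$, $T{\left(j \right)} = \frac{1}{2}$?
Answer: $- \frac{97643}{6} \approx -16274.0$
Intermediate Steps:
$T{\left(j \right)} = \frac{1}{2}$
$E{\left(V \right)} = 3 + \frac{-10 + V}{6 + V}$ ($E{\left(V \right)} = 3 + \frac{V - 10}{V + 6} = 3 + \frac{-10 + V}{6 + V}$)
$X = \frac{187}{3}$ ($X = \frac{4 \left(2 + 0\right)}{6 + 0} - -61 = 4 \cdot \frac{1}{6} \cdot 2 + 61 = \frac{4}{3} + 61 = \frac{187}{3} \approx 62.333$)
$- 259 \left(X + T{\left(20 \right)}\right) = - 259 \left(\frac{187}{3} + \frac{1}{2}\right) = \left(-259\right) \frac{377}{6} = - \frac{97643}{6}$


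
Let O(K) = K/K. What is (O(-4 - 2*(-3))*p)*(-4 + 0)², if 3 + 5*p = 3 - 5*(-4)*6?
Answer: 384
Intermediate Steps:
p = 24 (p = -⅗ + (3 - 5*(-4)*6)/5 = -⅗ + (3 + 20*6)/5 = -⅗ + (3 + 120)/5 = -⅗ + (⅕)*123 = -⅗ + 123/5 = 24)
O(K) = 1
(O(-4 - 2*(-3))*p)*(-4 + 0)² = (1*24)*(-4 + 0)² = 24*(-4)² = 24*16 = 384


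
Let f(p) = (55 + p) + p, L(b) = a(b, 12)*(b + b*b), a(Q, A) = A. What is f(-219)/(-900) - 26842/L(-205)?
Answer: 155599/418200 ≈ 0.37207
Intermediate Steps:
L(b) = 12*b + 12*b² (L(b) = 12*(b + b*b) = 12*(b + b²) = 12*b + 12*b²)
f(p) = 55 + 2*p
f(-219)/(-900) - 26842/L(-205) = (55 + 2*(-219))/(-900) - 26842*(-1/(2460*(1 - 205))) = (55 - 438)*(-1/900) - 26842/(12*(-205)*(-204)) = -383*(-1/900) - 26842/501840 = 383/900 - 26842*1/501840 = 383/900 - 13421/250920 = 155599/418200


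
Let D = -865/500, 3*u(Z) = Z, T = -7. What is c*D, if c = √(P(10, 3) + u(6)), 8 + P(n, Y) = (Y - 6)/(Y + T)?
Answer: -173*I*√21/200 ≈ -3.9639*I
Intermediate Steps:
u(Z) = Z/3
P(n, Y) = -8 + (-6 + Y)/(-7 + Y) (P(n, Y) = -8 + (Y - 6)/(Y - 7) = -8 + (-6 + Y)/(-7 + Y))
D = -173/100 (D = -865*1/500 = -173/100 ≈ -1.7300)
c = I*√21/2 (c = √((50 - 7*3)/(-7 + 3) + (⅓)*6) = √((50 - 21)/(-4) + 2) = √(-¼*29 + 2) = √(-29/4 + 2) = √(-21/4) = I*√21/2 ≈ 2.2913*I)
c*D = (I*√21/2)*(-173/100) = -173*I*√21/200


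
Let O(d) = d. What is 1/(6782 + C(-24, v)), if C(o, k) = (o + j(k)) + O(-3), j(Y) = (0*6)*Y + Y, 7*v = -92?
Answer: 7/47193 ≈ 0.00014833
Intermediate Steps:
v = -92/7 (v = (⅐)*(-92) = -92/7 ≈ -13.143)
j(Y) = Y (j(Y) = 0*Y + Y = 0 + Y = Y)
C(o, k) = -3 + k + o (C(o, k) = (o + k) - 3 = (k + o) - 3 = -3 + k + o)
1/(6782 + C(-24, v)) = 1/(6782 + (-3 - 92/7 - 24)) = 1/(6782 - 281/7) = 1/(47193/7) = 7/47193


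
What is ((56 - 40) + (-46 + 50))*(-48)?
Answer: -960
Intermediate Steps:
((56 - 40) + (-46 + 50))*(-48) = (16 + 4)*(-48) = 20*(-48) = -960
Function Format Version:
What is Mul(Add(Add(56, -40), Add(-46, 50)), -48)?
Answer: -960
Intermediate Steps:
Mul(Add(Add(56, -40), Add(-46, 50)), -48) = Mul(Add(16, 4), -48) = Mul(20, -48) = -960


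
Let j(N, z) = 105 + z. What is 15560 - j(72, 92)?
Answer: 15363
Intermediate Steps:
15560 - j(72, 92) = 15560 - (105 + 92) = 15560 - 1*197 = 15560 - 197 = 15363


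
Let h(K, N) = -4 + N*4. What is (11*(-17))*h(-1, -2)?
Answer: 2244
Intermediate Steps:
h(K, N) = -4 + 4*N
(11*(-17))*h(-1, -2) = (11*(-17))*(-4 + 4*(-2)) = -187*(-4 - 8) = -187*(-12) = 2244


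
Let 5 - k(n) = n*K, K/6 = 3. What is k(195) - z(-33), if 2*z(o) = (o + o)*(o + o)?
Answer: -5683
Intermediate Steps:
K = 18 (K = 6*3 = 18)
z(o) = 2*o² (z(o) = ((o + o)*(o + o))/2 = ((2*o)*(2*o))/2 = (4*o²)/2 = 2*o²)
k(n) = 5 - 18*n (k(n) = 5 - n*18 = 5 - 18*n)
k(195) - z(-33) = (5 - 18*195) - 2*(-33)² = (5 - 3510) - 2*1089 = -3505 - 1*2178 = -3505 - 2178 = -5683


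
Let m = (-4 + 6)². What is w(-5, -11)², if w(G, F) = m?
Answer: 16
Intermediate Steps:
m = 4 (m = 2² = 4)
w(G, F) = 4
w(-5, -11)² = 4² = 16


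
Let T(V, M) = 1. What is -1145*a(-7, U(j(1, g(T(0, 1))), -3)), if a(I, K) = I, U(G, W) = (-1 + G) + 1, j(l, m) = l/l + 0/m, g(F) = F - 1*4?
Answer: 8015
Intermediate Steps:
g(F) = -4 + F (g(F) = F - 4 = -4 + F)
j(l, m) = 1 (j(l, m) = 1 + 0 = 1)
U(G, W) = G
-1145*a(-7, U(j(1, g(T(0, 1))), -3)) = -1145*(-7) = 8015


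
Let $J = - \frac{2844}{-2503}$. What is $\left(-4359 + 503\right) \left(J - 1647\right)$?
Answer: $\frac{15885166032}{2503} \approx 6.3464 \cdot 10^{6}$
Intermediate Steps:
$J = \frac{2844}{2503}$ ($J = \left(-2844\right) \left(- \frac{1}{2503}\right) = \frac{2844}{2503} \approx 1.1362$)
$\left(-4359 + 503\right) \left(J - 1647\right) = \left(-4359 + 503\right) \left(\frac{2844}{2503} - 1647\right) = \left(-3856\right) \left(- \frac{4119597}{2503}\right) = \frac{15885166032}{2503}$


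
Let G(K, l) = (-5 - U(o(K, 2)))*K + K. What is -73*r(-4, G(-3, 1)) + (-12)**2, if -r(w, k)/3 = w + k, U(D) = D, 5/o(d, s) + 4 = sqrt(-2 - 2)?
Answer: 1239 - 657*I/2 ≈ 1239.0 - 328.5*I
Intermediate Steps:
o(d, s) = (-4 - 2*I)/4 (o(d, s) = 5/(-4 + sqrt(-2 - 2)) = 5/(-4 + sqrt(-4)) = 5/(-4 + 2*I) = 5*((-4 - 2*I)/20) = (-4 - 2*I)/4)
G(K, l) = K + K*(-4 + I/2) (G(K, l) = (-5 - (-1 - I/2))*K + K = (-5 + (1 + I/2))*K + K = (-4 + I/2)*K + K = K*(-4 + I/2) + K = K + K*(-4 + I/2))
r(w, k) = -3*k - 3*w (r(w, k) = -3*(w + k) = -3*(k + w) = -3*k - 3*w)
-73*r(-4, G(-3, 1)) + (-12)**2 = -73*(-3*(-3)*(-6 + I)/2 - 3*(-4)) + (-12)**2 = -73*(-3*(9 - 3*I/2) + 12) + 144 = -73*((-27 + 9*I/2) + 12) + 144 = -73*(-15 + 9*I/2) + 144 = (1095 - 657*I/2) + 144 = 1239 - 657*I/2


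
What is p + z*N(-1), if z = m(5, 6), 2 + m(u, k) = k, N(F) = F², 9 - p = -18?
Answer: 31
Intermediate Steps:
p = 27 (p = 9 - 1*(-18) = 9 + 18 = 27)
m(u, k) = -2 + k
z = 4 (z = -2 + 6 = 4)
p + z*N(-1) = 27 + 4*(-1)² = 27 + 4*1 = 27 + 4 = 31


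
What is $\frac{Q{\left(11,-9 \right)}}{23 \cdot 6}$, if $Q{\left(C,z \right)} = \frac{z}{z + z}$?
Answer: $\frac{1}{276} \approx 0.0036232$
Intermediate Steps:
$Q{\left(C,z \right)} = \frac{1}{2}$ ($Q{\left(C,z \right)} = \frac{z}{2 z} = z \frac{1}{2 z} = \frac{1}{2}$)
$\frac{Q{\left(11,-9 \right)}}{23 \cdot 6} = \frac{1}{2 \cdot 23 \cdot 6} = \frac{1}{2 \cdot 138} = \frac{1}{2} \cdot \frac{1}{138} = \frac{1}{276}$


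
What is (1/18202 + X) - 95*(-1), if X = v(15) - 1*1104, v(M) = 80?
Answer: -16909657/18202 ≈ -929.00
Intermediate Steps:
X = -1024 (X = 80 - 1*1104 = 80 - 1104 = -1024)
(1/18202 + X) - 95*(-1) = (1/18202 - 1024) - 95*(-1) = (1/18202 - 1024) + 95 = -18638847/18202 + 95 = -16909657/18202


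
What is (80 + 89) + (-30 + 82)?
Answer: 221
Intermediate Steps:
(80 + 89) + (-30 + 82) = 169 + 52 = 221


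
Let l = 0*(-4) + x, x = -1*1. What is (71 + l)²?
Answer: 4900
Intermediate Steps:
x = -1
l = -1 (l = 0*(-4) - 1 = 0 - 1 = -1)
(71 + l)² = (71 - 1)² = 70² = 4900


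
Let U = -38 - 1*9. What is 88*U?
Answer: -4136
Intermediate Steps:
U = -47 (U = -38 - 9 = -47)
88*U = 88*(-47) = -4136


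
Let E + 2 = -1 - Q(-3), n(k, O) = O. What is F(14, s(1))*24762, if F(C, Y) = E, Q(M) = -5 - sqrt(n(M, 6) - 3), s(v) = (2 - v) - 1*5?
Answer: 49524 + 24762*sqrt(3) ≈ 92413.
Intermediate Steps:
s(v) = -3 - v (s(v) = (2 - v) - 5 = -3 - v)
Q(M) = -5 - sqrt(3) (Q(M) = -5 - sqrt(6 - 3) = -5 - sqrt(3))
E = 2 + sqrt(3) (E = -2 + (-1 - (-5 - sqrt(3))) = -2 + (-1 + (5 + sqrt(3))) = -2 + (4 + sqrt(3)) = 2 + sqrt(3) ≈ 3.7321)
F(C, Y) = 2 + sqrt(3)
F(14, s(1))*24762 = (2 + sqrt(3))*24762 = 49524 + 24762*sqrt(3)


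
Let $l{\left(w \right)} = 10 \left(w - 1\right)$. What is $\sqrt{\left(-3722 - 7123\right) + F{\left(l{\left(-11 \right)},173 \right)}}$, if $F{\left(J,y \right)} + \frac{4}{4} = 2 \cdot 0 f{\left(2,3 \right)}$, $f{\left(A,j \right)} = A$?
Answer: $i \sqrt{10846} \approx 104.14 i$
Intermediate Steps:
$l{\left(w \right)} = -10 + 10 w$ ($l{\left(w \right)} = 10 \left(-1 + w\right) = -10 + 10 w$)
$F{\left(J,y \right)} = -1$ ($F{\left(J,y \right)} = -1 + 2 \cdot 0 \cdot 2 = -1 + 0 \cdot 2 = -1 + 0 = -1$)
$\sqrt{\left(-3722 - 7123\right) + F{\left(l{\left(-11 \right)},173 \right)}} = \sqrt{\left(-3722 - 7123\right) - 1} = \sqrt{-10845 - 1} = \sqrt{-10846} = i \sqrt{10846}$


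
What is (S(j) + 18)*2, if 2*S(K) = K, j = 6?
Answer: 42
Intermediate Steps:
S(K) = K/2
(S(j) + 18)*2 = ((½)*6 + 18)*2 = (3 + 18)*2 = 21*2 = 42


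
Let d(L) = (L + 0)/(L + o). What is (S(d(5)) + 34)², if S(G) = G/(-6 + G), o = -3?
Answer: 54289/49 ≈ 1107.9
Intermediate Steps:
d(L) = L/(-3 + L) (d(L) = (L + 0)/(L - 3) = L/(-3 + L))
(S(d(5)) + 34)² = ((5/(-3 + 5))/(-6 + 5/(-3 + 5)) + 34)² = ((5/2)/(-6 + 5/2) + 34)² = ((5*(½))/(-6 + 5*(½)) + 34)² = (5/(2*(-6 + 5/2)) + 34)² = (5/(2*(-7/2)) + 34)² = ((5/2)*(-2/7) + 34)² = (-5/7 + 34)² = (233/7)² = 54289/49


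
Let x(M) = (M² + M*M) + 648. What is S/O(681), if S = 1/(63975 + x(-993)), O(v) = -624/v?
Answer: -227/423637968 ≈ -5.3584e-7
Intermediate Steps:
x(M) = 648 + 2*M² (x(M) = (M² + M²) + 648 = 2*M² + 648 = 648 + 2*M²)
S = 1/2036721 (S = 1/(63975 + (648 + 2*(-993)²)) = 1/(63975 + (648 + 2*986049)) = 1/(63975 + (648 + 1972098)) = 1/(63975 + 1972746) = 1/2036721 ≈ 4.9099e-7)
S/O(681) = 1/(2036721*((-624/681))) = 1/(2036721*((-624*1/681))) = 1/(2036721*(-208/227)) = (1/2036721)*(-227/208) = -227/423637968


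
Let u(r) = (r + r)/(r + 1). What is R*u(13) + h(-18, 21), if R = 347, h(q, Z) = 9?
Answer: 4574/7 ≈ 653.43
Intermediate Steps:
u(r) = 2*r/(1 + r) (u(r) = (2*r)/(1 + r) = 2*r/(1 + r))
R*u(13) + h(-18, 21) = 347*(2*13/(1 + 13)) + 9 = 347*(2*13/14) + 9 = 347*(2*13*(1/14)) + 9 = 347*(13/7) + 9 = 4511/7 + 9 = 4574/7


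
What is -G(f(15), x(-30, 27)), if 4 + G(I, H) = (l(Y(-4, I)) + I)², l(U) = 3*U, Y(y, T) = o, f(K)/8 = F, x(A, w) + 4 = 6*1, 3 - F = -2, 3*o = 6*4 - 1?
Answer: -3965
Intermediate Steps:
o = 23/3 (o = (6*4 - 1)/3 = (24 - 1)/3 = (⅓)*23 = 23/3 ≈ 7.6667)
F = 5 (F = 3 - 1*(-2) = 3 + 2 = 5)
x(A, w) = 2 (x(A, w) = -4 + 6*1 = -4 + 6 = 2)
f(K) = 40 (f(K) = 8*5 = 40)
Y(y, T) = 23/3
G(I, H) = -4 + (23 + I)² (G(I, H) = -4 + (3*(23/3) + I)² = -4 + (23 + I)²)
-G(f(15), x(-30, 27)) = -(-4 + (23 + 40)²) = -(-4 + 63²) = -(-4 + 3969) = -1*3965 = -3965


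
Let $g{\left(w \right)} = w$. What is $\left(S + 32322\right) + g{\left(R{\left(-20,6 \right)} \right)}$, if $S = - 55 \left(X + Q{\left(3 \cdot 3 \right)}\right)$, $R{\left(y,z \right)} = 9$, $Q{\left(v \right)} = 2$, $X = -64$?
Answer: $35741$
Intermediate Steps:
$S = 3410$ ($S = - 55 \left(-64 + 2\right) = \left(-55\right) \left(-62\right) = 3410$)
$\left(S + 32322\right) + g{\left(R{\left(-20,6 \right)} \right)} = \left(3410 + 32322\right) + 9 = 35732 + 9 = 35741$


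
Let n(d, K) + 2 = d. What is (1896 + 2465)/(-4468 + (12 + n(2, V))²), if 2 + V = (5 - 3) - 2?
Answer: -4361/4324 ≈ -1.0086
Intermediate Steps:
V = -2 (V = -2 + ((5 - 3) - 2) = -2 + (2 - 2) = -2 + 0 = -2)
n(d, K) = -2 + d
(1896 + 2465)/(-4468 + (12 + n(2, V))²) = (1896 + 2465)/(-4468 + (12 + (-2 + 2))²) = 4361/(-4468 + (12 + 0)²) = 4361/(-4468 + 12²) = 4361/(-4468 + 144) = 4361/(-4324) = 4361*(-1/4324) = -4361/4324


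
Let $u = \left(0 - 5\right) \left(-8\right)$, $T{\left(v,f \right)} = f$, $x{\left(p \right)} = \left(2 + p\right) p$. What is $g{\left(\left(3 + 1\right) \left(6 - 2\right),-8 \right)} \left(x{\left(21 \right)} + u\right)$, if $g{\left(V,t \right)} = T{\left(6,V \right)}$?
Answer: $8368$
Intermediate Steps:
$x{\left(p \right)} = p \left(2 + p\right)$
$u = 40$ ($u = \left(-5\right) \left(-8\right) = 40$)
$g{\left(V,t \right)} = V$
$g{\left(\left(3 + 1\right) \left(6 - 2\right),-8 \right)} \left(x{\left(21 \right)} + u\right) = \left(3 + 1\right) \left(6 - 2\right) \left(21 \left(2 + 21\right) + 40\right) = 4 \left(6 - 2\right) \left(21 \cdot 23 + 40\right) = 4 \cdot 4 \left(483 + 40\right) = 16 \cdot 523 = 8368$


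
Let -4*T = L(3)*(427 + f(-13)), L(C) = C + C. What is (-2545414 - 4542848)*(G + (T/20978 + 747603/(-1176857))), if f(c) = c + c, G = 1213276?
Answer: -212318045163061554590043/24688106146 ≈ -8.6000e+12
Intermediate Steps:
L(C) = 2*C
f(c) = 2*c
T = -1203/2 (T = -2*3*(427 + 2*(-13))/4 = -3*(427 - 26)/2 = -3*401/2 = -¼*2406 = -1203/2 ≈ -601.50)
(-2545414 - 4542848)*(G + (T/20978 + 747603/(-1176857))) = (-2545414 - 4542848)*(1213276 + (-1203/2/20978 + 747603/(-1176857))) = -7088262*(1213276 + (-1203/2*1/20978 + 747603*(-1/1176857))) = -7088262*(1213276 + (-1203/41956 - 747603/1176857)) = -7088262*(1213276 - 32782190439/49376212292) = -7088262*59906940562598153/49376212292 = -212318045163061554590043/24688106146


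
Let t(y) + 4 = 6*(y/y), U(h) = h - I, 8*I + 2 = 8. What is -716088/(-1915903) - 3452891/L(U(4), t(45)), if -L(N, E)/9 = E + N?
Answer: 26461752242924/362105667 ≈ 73077.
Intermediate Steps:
I = 3/4 (I = -1/4 + (1/8)*8 = -1/4 + 1 = 3/4 ≈ 0.75000)
U(h) = -3/4 + h (U(h) = h - 1*3/4 = h - 3/4 = -3/4 + h)
t(y) = 2 (t(y) = -4 + 6*(y/y) = -4 + 6*1 = -4 + 6 = 2)
L(N, E) = -9*E - 9*N (L(N, E) = -9*(E + N) = -9*E - 9*N)
-716088/(-1915903) - 3452891/L(U(4), t(45)) = -716088/(-1915903) - 3452891/(-9*2 - 9*(-3/4 + 4)) = -716088*(-1/1915903) - 3452891/(-18 - 9*13/4) = 716088/1915903 - 3452891/(-18 - 117/4) = 716088/1915903 - 3452891/(-189/4) = 716088/1915903 - 3452891*(-4/189) = 716088/1915903 + 13811564/189 = 26461752242924/362105667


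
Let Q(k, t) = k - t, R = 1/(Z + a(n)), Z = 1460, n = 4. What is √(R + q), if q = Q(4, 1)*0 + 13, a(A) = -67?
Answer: √25227230/1393 ≈ 3.6057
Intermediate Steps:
R = 1/1393 (R = 1/(1460 - 67) = 1/1393 ≈ 0.00071787)
q = 13 (q = (4 - 1*1)*0 + 13 = (4 - 1)*0 + 13 = 3*0 + 13 = 0 + 13 = 13)
√(R + q) = √(1/1393 + 13) = √(18110/1393) = √25227230/1393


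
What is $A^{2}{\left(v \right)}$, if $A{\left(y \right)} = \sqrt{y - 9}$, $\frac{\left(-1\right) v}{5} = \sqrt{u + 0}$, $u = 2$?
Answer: $-9 - 5 \sqrt{2} \approx -16.071$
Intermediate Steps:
$v = - 5 \sqrt{2}$ ($v = - 5 \sqrt{2 + 0} = - 5 \sqrt{2} \approx -7.0711$)
$A{\left(y \right)} = \sqrt{-9 + y}$
$A^{2}{\left(v \right)} = \left(\sqrt{-9 - 5 \sqrt{2}}\right)^{2} = -9 - 5 \sqrt{2}$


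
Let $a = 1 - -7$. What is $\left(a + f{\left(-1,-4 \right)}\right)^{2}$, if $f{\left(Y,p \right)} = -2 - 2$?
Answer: $16$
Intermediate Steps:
$f{\left(Y,p \right)} = -4$
$a = 8$ ($a = 1 + 7 = 8$)
$\left(a + f{\left(-1,-4 \right)}\right)^{2} = \left(8 - 4\right)^{2} = 4^{2} = 16$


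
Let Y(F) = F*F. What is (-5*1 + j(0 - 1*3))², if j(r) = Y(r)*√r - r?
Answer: (2 - 9*I*√3)² ≈ -239.0 - 62.354*I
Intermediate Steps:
Y(F) = F²
j(r) = r^(5/2) - r (j(r) = r²*√r - r = r^(5/2) - r)
(-5*1 + j(0 - 1*3))² = (-5*1 + ((0 - 1*3)^(5/2) - (0 - 1*3)))² = (-5 + ((0 - 3)^(5/2) - (0 - 3)))² = (-5 + ((-3)^(5/2) - 1*(-3)))² = (-5 + (9*I*√3 + 3))² = (-5 + (3 + 9*I*√3))² = (-2 + 9*I*√3)²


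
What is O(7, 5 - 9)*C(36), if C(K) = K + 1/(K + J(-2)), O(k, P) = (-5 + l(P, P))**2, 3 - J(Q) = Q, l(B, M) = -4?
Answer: 119637/41 ≈ 2918.0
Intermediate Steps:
J(Q) = 3 - Q
O(k, P) = 81 (O(k, P) = (-5 - 4)**2 = (-9)**2 = 81)
C(K) = K + 1/(5 + K) (C(K) = K + 1/(K + (3 - 1*(-2))) = K + 1/(K + (3 + 2)) = K + 1/(K + 5) = K + 1/(5 + K))
O(7, 5 - 9)*C(36) = 81*((1 + 36**2 + 5*36)/(5 + 36)) = 81*((1 + 1296 + 180)/41) = 81*((1/41)*1477) = 81*(1477/41) = 119637/41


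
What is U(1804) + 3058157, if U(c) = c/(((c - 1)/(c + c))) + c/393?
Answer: 723169017497/236193 ≈ 3.0618e+6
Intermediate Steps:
U(c) = c/393 + 2*c²/(-1 + c) (U(c) = c/(((-1 + c)/((2*c)))) + c*(1/393) = c/(((-1 + c)*(1/(2*c)))) + c/393 = c/(((-1 + c)/(2*c))) + c/393 = c*(2*c/(-1 + c)) + c/393 = 2*c²/(-1 + c) + c/393 = c/393 + 2*c²/(-1 + c))
U(1804) + 3058157 = (1/393)*1804*(-1 + 787*1804)/(-1 + 1804) + 3058157 = (1/393)*1804*(-1 + 1419748)/1803 + 3058157 = (1/393)*1804*(1/1803)*1419747 + 3058157 = 853741196/236193 + 3058157 = 723169017497/236193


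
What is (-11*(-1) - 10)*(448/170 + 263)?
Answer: 22579/85 ≈ 265.64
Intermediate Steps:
(-11*(-1) - 10)*(448/170 + 263) = (11 - 10)*(448*(1/170) + 263) = 1*(224/85 + 263) = 1*(22579/85) = 22579/85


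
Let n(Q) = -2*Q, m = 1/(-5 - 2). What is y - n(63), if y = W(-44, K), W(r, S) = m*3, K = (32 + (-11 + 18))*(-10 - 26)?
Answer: 879/7 ≈ 125.57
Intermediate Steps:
K = -1404 (K = (32 + 7)*(-36) = 39*(-36) = -1404)
m = -1/7 (m = 1/(-7) = -1/7 ≈ -0.14286)
W(r, S) = -3/7 (W(r, S) = -1/7*3 = -3/7)
y = -3/7 ≈ -0.42857
y - n(63) = -3/7 - (-2)*63 = -3/7 - 1*(-126) = -3/7 + 126 = 879/7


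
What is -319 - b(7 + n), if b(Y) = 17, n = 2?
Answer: -336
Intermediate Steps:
-319 - b(7 + n) = -319 - 1*17 = -319 - 17 = -336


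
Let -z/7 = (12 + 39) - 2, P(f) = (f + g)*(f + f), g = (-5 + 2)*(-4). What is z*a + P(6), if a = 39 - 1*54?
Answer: 5361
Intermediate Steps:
g = 12 (g = -3*(-4) = 12)
P(f) = 2*f*(12 + f) (P(f) = (f + 12)*(f + f) = (12 + f)*(2*f) = 2*f*(12 + f))
z = -343 (z = -7*((12 + 39) - 2) = -7*(51 - 2) = -7*49 = -343)
a = -15 (a = 39 - 54 = -15)
z*a + P(6) = -343*(-15) + 2*6*(12 + 6) = 5145 + 2*6*18 = 5145 + 216 = 5361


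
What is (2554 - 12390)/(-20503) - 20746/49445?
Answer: 191178/3177965 ≈ 0.060157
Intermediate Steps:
(2554 - 12390)/(-20503) - 20746/49445 = -9836*(-1/20503) - 20746*1/49445 = 9836/20503 - 1886/4495 = 191178/3177965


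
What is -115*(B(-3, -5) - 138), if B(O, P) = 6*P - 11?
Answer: 20585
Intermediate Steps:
B(O, P) = -11 + 6*P
-115*(B(-3, -5) - 138) = -115*((-11 + 6*(-5)) - 138) = -115*((-11 - 30) - 138) = -115*(-41 - 138) = -115*(-179) = 20585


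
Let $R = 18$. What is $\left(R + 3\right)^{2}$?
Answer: $441$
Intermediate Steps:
$\left(R + 3\right)^{2} = \left(18 + 3\right)^{2} = 21^{2} = 441$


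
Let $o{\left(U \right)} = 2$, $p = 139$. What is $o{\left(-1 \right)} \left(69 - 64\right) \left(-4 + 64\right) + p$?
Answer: $739$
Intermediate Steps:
$o{\left(-1 \right)} \left(69 - 64\right) \left(-4 + 64\right) + p = 2 \left(69 - 64\right) \left(-4 + 64\right) + 139 = 2 \cdot 5 \cdot 60 + 139 = 2 \cdot 300 + 139 = 600 + 139 = 739$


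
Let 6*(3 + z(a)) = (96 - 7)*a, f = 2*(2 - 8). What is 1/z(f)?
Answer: -1/181 ≈ -0.0055249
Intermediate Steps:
f = -12 (f = 2*(-6) = -12)
z(a) = -3 + 89*a/6 (z(a) = -3 + ((96 - 7)*a)/6 = -3 + (89*a)/6 = -3 + 89*a/6)
1/z(f) = 1/(-3 + (89/6)*(-12)) = 1/(-3 - 178) = 1/(-181) = -1/181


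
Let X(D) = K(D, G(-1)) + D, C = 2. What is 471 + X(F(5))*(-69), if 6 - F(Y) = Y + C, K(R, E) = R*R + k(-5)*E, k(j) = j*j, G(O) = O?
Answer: 2196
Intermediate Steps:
k(j) = j²
K(R, E) = R² + 25*E (K(R, E) = R*R + (-5)²*E = R² + 25*E)
F(Y) = 4 - Y (F(Y) = 6 - (Y + 2) = 6 - (2 + Y) = 6 + (-2 - Y) = 4 - Y)
X(D) = -25 + D + D² (X(D) = (D² + 25*(-1)) + D = (D² - 25) + D = (-25 + D²) + D = -25 + D + D²)
471 + X(F(5))*(-69) = 471 + (-25 + (4 - 1*5) + (4 - 1*5)²)*(-69) = 471 + (-25 + (4 - 5) + (4 - 5)²)*(-69) = 471 + (-25 - 1 + (-1)²)*(-69) = 471 + (-25 - 1 + 1)*(-69) = 471 - 25*(-69) = 471 + 1725 = 2196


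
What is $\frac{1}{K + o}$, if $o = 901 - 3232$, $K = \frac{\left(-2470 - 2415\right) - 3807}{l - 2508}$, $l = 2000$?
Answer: $- \frac{127}{293864} \approx -0.00043217$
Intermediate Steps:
$K = \frac{2173}{127}$ ($K = \frac{\left(-2470 - 2415\right) - 3807}{2000 - 2508} = \frac{\left(-2470 - 2415\right) - 3807}{-508} = \left(-4885 - 3807\right) \left(- \frac{1}{508}\right) = \left(-8692\right) \left(- \frac{1}{508}\right) = \frac{2173}{127} \approx 17.11$)
$o = -2331$
$\frac{1}{K + o} = \frac{1}{\frac{2173}{127} - 2331} = \frac{1}{- \frac{293864}{127}} = - \frac{127}{293864}$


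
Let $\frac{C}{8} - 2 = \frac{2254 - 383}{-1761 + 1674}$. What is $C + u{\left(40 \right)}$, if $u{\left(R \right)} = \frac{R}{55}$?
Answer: $- \frac{148640}{957} \approx -155.32$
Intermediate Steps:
$u{\left(R \right)} = \frac{R}{55}$ ($u{\left(R \right)} = R \frac{1}{55} = \frac{R}{55}$)
$C = - \frac{13576}{87}$ ($C = 16 + 8 \frac{2254 - 383}{-1761 + 1674} = 16 + 8 \frac{1871}{-87} = 16 + 8 \cdot 1871 \left(- \frac{1}{87}\right) = 16 + 8 \left(- \frac{1871}{87}\right) = 16 - \frac{14968}{87} = - \frac{13576}{87} \approx -156.05$)
$C + u{\left(40 \right)} = - \frac{13576}{87} + \frac{1}{55} \cdot 40 = - \frac{13576}{87} + \frac{8}{11} = - \frac{148640}{957}$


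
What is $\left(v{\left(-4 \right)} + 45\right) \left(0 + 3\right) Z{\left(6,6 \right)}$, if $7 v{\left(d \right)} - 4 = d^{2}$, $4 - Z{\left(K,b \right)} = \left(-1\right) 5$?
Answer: $\frac{9045}{7} \approx 1292.1$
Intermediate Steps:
$Z{\left(K,b \right)} = 9$ ($Z{\left(K,b \right)} = 4 - \left(-1\right) 5 = 4 - -5 = 4 + 5 = 9$)
$v{\left(d \right)} = \frac{4}{7} + \frac{d^{2}}{7}$
$\left(v{\left(-4 \right)} + 45\right) \left(0 + 3\right) Z{\left(6,6 \right)} = \left(\left(\frac{4}{7} + \frac{\left(-4\right)^{2}}{7}\right) + 45\right) \left(0 + 3\right) 9 = \left(\left(\frac{4}{7} + \frac{1}{7} \cdot 16\right) + 45\right) 3 \cdot 9 = \left(\left(\frac{4}{7} + \frac{16}{7}\right) + 45\right) 27 = \left(\frac{20}{7} + 45\right) 27 = \frac{335}{7} \cdot 27 = \frac{9045}{7}$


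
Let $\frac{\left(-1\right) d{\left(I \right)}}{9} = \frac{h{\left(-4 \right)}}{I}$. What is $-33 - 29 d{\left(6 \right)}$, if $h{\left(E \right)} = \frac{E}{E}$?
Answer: $\frac{21}{2} \approx 10.5$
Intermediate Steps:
$h{\left(E \right)} = 1$
$d{\left(I \right)} = - \frac{9}{I}$ ($d{\left(I \right)} = - 9 \cdot 1 \frac{1}{I} = - \frac{9}{I}$)
$-33 - 29 d{\left(6 \right)} = -33 - 29 \left(- \frac{9}{6}\right) = -33 - 29 \left(\left(-9\right) \frac{1}{6}\right) = -33 - - \frac{87}{2} = -33 + \frac{87}{2} = \frac{21}{2}$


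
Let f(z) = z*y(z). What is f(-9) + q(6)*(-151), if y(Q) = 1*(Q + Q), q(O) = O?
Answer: -744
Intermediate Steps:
y(Q) = 2*Q (y(Q) = 1*(2*Q) = 2*Q)
f(z) = 2*z² (f(z) = z*(2*z) = 2*z²)
f(-9) + q(6)*(-151) = 2*(-9)² + 6*(-151) = 2*81 - 906 = 162 - 906 = -744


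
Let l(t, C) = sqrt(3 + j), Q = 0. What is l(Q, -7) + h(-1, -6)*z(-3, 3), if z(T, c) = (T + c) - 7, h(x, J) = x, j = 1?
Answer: 9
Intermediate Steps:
l(t, C) = 2 (l(t, C) = sqrt(3 + 1) = sqrt(4) = 2)
z(T, c) = -7 + T + c
l(Q, -7) + h(-1, -6)*z(-3, 3) = 2 - (-7 - 3 + 3) = 2 - 1*(-7) = 2 + 7 = 9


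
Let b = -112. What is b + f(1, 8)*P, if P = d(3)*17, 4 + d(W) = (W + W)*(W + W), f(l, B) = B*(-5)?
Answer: -21872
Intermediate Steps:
f(l, B) = -5*B
d(W) = -4 + 4*W² (d(W) = -4 + (W + W)*(W + W) = -4 + (2*W)*(2*W) = -4 + 4*W²)
P = 544 (P = (-4 + 4*3²)*17 = (-4 + 4*9)*17 = (-4 + 36)*17 = 32*17 = 544)
b + f(1, 8)*P = -112 - 5*8*544 = -112 - 40*544 = -112 - 21760 = -21872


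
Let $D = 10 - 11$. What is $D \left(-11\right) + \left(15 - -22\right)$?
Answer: $48$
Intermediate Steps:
$D = -1$ ($D = 10 - 11 = -1$)
$D \left(-11\right) + \left(15 - -22\right) = \left(-1\right) \left(-11\right) + \left(15 - -22\right) = 11 + \left(15 + 22\right) = 11 + 37 = 48$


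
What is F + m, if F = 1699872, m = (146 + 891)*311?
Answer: 2022379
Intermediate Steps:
m = 322507 (m = 1037*311 = 322507)
F + m = 1699872 + 322507 = 2022379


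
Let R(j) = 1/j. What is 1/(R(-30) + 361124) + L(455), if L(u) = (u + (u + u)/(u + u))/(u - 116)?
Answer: 1646728678/1224210247 ≈ 1.3451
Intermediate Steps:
L(u) = (1 + u)/(-116 + u) (L(u) = (u + (2*u)/((2*u)))/(-116 + u) = (u + (2*u)*(1/(2*u)))/(-116 + u) = (u + 1)/(-116 + u) = (1 + u)/(-116 + u))
1/(R(-30) + 361124) + L(455) = 1/(1/(-30) + 361124) + (1 + 455)/(-116 + 455) = 1/(-1/30 + 361124) + 456/339 = 1/(10833719/30) + (1/339)*456 = 30/10833719 + 152/113 = 1646728678/1224210247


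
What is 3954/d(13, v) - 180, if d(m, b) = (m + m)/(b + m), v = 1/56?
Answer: 1310193/728 ≈ 1799.7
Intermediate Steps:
v = 1/56 ≈ 0.017857
d(m, b) = 2*m/(b + m) (d(m, b) = (2*m)/(b + m) = 2*m/(b + m))
3954/d(13, v) - 180 = 3954/((2*13/(1/56 + 13))) - 180 = 3954/((2*13/(729/56))) - 180 = 3954/((2*13*(56/729))) - 180 = 3954/(1456/729) - 180 = 3954*(729/1456) - 180 = 1441233/728 - 180 = 1310193/728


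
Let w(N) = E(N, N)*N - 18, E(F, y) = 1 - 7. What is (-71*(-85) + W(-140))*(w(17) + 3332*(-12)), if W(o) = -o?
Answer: -247642200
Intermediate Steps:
E(F, y) = -6
w(N) = -18 - 6*N (w(N) = -6*N - 18 = -18 - 6*N)
(-71*(-85) + W(-140))*(w(17) + 3332*(-12)) = (-71*(-85) - 1*(-140))*((-18 - 6*17) + 3332*(-12)) = (6035 + 140)*((-18 - 102) - 39984) = 6175*(-120 - 39984) = 6175*(-40104) = -247642200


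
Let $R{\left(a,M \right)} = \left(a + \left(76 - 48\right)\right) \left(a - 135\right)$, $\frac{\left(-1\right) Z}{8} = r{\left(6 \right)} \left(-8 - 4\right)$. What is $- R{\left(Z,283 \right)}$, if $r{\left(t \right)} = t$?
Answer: $-266364$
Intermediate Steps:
$Z = 576$ ($Z = - 8 \cdot 6 \left(-8 - 4\right) = - 8 \cdot 6 \left(-12\right) = \left(-8\right) \left(-72\right) = 576$)
$R{\left(a,M \right)} = \left(-135 + a\right) \left(28 + a\right)$ ($R{\left(a,M \right)} = \left(a + \left(76 - 48\right)\right) \left(-135 + a\right) = \left(a + 28\right) \left(-135 + a\right) = \left(28 + a\right) \left(-135 + a\right) = \left(-135 + a\right) \left(28 + a\right)$)
$- R{\left(Z,283 \right)} = - (-3780 + 576^{2} - 61632) = - (-3780 + 331776 - 61632) = \left(-1\right) 266364 = -266364$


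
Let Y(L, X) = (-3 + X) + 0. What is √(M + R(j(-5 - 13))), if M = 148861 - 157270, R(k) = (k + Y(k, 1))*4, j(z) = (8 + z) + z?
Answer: I*√8529 ≈ 92.353*I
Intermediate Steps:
Y(L, X) = -3 + X
j(z) = 8 + 2*z
R(k) = -8 + 4*k (R(k) = (k + (-3 + 1))*4 = (k - 2)*4 = (-2 + k)*4 = -8 + 4*k)
M = -8409
√(M + R(j(-5 - 13))) = √(-8409 + (-8 + 4*(8 + 2*(-5 - 13)))) = √(-8409 + (-8 + 4*(8 + 2*(-18)))) = √(-8409 + (-8 + 4*(8 - 36))) = √(-8409 + (-8 + 4*(-28))) = √(-8409 + (-8 - 112)) = √(-8409 - 120) = √(-8529) = I*√8529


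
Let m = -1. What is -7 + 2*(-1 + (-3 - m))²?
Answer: 11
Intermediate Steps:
-7 + 2*(-1 + (-3 - m))² = -7 + 2*(-1 + (-3 - 1*(-1)))² = -7 + 2*(-1 + (-3 + 1))² = -7 + 2*(-1 - 2)² = -7 + 2*(-3)² = -7 + 2*9 = -7 + 18 = 11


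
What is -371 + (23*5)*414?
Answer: 47239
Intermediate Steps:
-371 + (23*5)*414 = -371 + 115*414 = -371 + 47610 = 47239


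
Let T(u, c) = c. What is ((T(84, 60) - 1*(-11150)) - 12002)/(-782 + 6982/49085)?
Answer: 1619805/1599062 ≈ 1.0130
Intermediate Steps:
((T(84, 60) - 1*(-11150)) - 12002)/(-782 + 6982/49085) = ((60 - 1*(-11150)) - 12002)/(-782 + 6982/49085) = ((60 + 11150) - 12002)/(-782 + 6982*(1/49085)) = (11210 - 12002)/(-782 + 6982/49085) = -792/(-38377488/49085) = -792*(-49085/38377488) = 1619805/1599062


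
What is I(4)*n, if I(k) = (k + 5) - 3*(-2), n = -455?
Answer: -6825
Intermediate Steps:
I(k) = 11 + k (I(k) = (5 + k) + 6 = 11 + k)
I(4)*n = (11 + 4)*(-455) = 15*(-455) = -6825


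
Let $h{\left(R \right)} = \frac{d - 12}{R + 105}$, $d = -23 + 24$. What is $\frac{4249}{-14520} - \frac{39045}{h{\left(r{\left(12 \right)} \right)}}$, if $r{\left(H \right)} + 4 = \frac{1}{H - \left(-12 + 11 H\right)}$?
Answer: $\frac{15614993803}{43560} \approx 3.5847 \cdot 10^{5}$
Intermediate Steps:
$d = 1$
$r{\left(H \right)} = -4 + \frac{1}{12 - 10 H}$ ($r{\left(H \right)} = -4 + \frac{1}{H - \left(-12 + 11 H\right)} = -4 + \frac{1}{12 - 10 H}$)
$h{\left(R \right)} = - \frac{11}{105 + R}$ ($h{\left(R \right)} = \frac{1 - 12}{R + 105} = - \frac{11}{105 + R}$)
$\frac{4249}{-14520} - \frac{39045}{h{\left(r{\left(12 \right)} \right)}} = \frac{4249}{-14520} - \frac{39045}{\left(-11\right) \frac{1}{105 + \frac{47 - 480}{2 \left(-6 + 5 \cdot 12\right)}}} = 4249 \left(- \frac{1}{14520}\right) - \frac{39045}{\left(-11\right) \frac{1}{105 + \frac{47 - 480}{2 \left(-6 + 60\right)}}} = - \frac{4249}{14520} - \frac{39045}{\left(-11\right) \frac{1}{105 + \frac{1}{2} \cdot \frac{1}{54} \left(-433\right)}} = - \frac{4249}{14520} - \frac{39045}{\left(-11\right) \frac{1}{105 - \frac{433}{108}}} = - \frac{4249}{14520} - \frac{39045}{\left(-11\right) \frac{1}{\frac{10907}{108}}} = - \frac{4249}{14520} - \frac{39045}{\left(-11\right) \frac{108}{10907}} = - \frac{4249}{14520} - \frac{39045}{- \frac{1188}{10907}} = - \frac{4249}{14520} - - \frac{141954605}{396} = - \frac{4249}{14520} + \frac{141954605}{396} = \frac{15614993803}{43560}$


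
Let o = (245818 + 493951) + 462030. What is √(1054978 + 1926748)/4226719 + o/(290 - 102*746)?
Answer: -1201799/75802 + √2981726/4226719 ≈ -15.854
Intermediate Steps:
o = 1201799 (o = 739769 + 462030 = 1201799)
√(1054978 + 1926748)/4226719 + o/(290 - 102*746) = √(1054978 + 1926748)/4226719 + 1201799/(290 - 102*746) = √2981726*(1/4226719) + 1201799/(290 - 76092) = √2981726/4226719 + 1201799/(-75802) = √2981726/4226719 + 1201799*(-1/75802) = √2981726/4226719 - 1201799/75802 = -1201799/75802 + √2981726/4226719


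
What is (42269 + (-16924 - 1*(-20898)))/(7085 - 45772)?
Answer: -46243/38687 ≈ -1.1953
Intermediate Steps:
(42269 + (-16924 - 1*(-20898)))/(7085 - 45772) = (42269 + (-16924 + 20898))/(-38687) = (42269 + 3974)*(-1/38687) = 46243*(-1/38687) = -46243/38687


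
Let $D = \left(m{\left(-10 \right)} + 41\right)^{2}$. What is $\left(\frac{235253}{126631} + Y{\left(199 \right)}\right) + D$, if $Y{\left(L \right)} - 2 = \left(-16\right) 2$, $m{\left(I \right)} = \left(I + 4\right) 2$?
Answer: $\frac{102932994}{126631} \approx 812.86$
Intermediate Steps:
$m{\left(I \right)} = 8 + 2 I$ ($m{\left(I \right)} = \left(4 + I\right) 2 = 8 + 2 I$)
$D = 841$ ($D = \left(\left(8 + 2 \left(-10\right)\right) + 41\right)^{2} = \left(\left(8 - 20\right) + 41\right)^{2} = \left(-12 + 41\right)^{2} = 29^{2} = 841$)
$Y{\left(L \right)} = -30$ ($Y{\left(L \right)} = 2 - 32 = -30$)
$\left(\frac{235253}{126631} + Y{\left(199 \right)}\right) + D = \left(\frac{235253}{126631} - 30\right) + 841 = - \frac{3563677}{126631} + 841 = \frac{102932994}{126631}$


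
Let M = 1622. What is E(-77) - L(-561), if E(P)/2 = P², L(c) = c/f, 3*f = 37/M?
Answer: 3168572/37 ≈ 85637.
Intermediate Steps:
f = 37/4866 (f = (37/1622)/3 = (37*(1/1622))/3 = (⅓)*(37/1622) = 37/4866 ≈ 0.0076038)
L(c) = 4866*c/37 (L(c) = c/(37/4866) = c*(4866/37) = 4866*c/37)
E(P) = 2*P²
E(-77) - L(-561) = 2*(-77)² - 4866*(-561)/37 = 2*5929 - 1*(-2729826/37) = 11858 + 2729826/37 = 3168572/37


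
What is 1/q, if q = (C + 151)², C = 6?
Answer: 1/24649 ≈ 4.0570e-5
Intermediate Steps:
q = 24649 (q = (6 + 151)² = 157² = 24649)
1/q = 1/24649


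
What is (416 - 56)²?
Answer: 129600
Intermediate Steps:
(416 - 56)² = 360² = 129600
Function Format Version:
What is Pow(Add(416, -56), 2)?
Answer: 129600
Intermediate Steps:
Pow(Add(416, -56), 2) = Pow(360, 2) = 129600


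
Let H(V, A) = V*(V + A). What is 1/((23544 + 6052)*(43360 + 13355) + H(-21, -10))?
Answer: 1/1678537791 ≈ 5.9576e-10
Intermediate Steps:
H(V, A) = V*(A + V)
1/((23544 + 6052)*(43360 + 13355) + H(-21, -10)) = 1/((23544 + 6052)*(43360 + 13355) - 21*(-10 - 21)) = 1/(29596*56715 - 21*(-31)) = 1/(1678537140 + 651) = 1/1678537791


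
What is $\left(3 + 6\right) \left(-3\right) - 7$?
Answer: $-34$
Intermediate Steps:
$\left(3 + 6\right) \left(-3\right) - 7 = 9 \left(-3\right) - 7 = -27 - 7 = -34$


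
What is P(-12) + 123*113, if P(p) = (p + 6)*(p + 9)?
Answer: 13917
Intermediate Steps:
P(p) = (6 + p)*(9 + p)
P(-12) + 123*113 = (54 + (-12)**2 + 15*(-12)) + 123*113 = (54 + 144 - 180) + 13899 = 18 + 13899 = 13917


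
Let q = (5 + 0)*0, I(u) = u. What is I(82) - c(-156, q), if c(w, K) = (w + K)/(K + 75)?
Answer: 2102/25 ≈ 84.080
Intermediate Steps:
q = 0 (q = 5*0 = 0)
c(w, K) = (K + w)/(75 + K)
I(82) - c(-156, q) = 82 - (0 - 156)/(75 + 0) = 82 - (-156)/75 = 82 - 1*(-52/25) = 82 + 52/25 = 2102/25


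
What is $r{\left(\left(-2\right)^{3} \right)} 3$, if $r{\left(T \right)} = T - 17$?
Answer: $-75$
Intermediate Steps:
$r{\left(T \right)} = -17 + T$ ($r{\left(T \right)} = T - 17 = -17 + T$)
$r{\left(\left(-2\right)^{3} \right)} 3 = \left(-17 + \left(-2\right)^{3}\right) 3 = \left(-17 - 8\right) 3 = \left(-25\right) 3 = -75$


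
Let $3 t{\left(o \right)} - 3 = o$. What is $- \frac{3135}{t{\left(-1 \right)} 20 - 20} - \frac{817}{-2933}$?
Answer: $\frac{5520241}{11732} \approx 470.53$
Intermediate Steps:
$t{\left(o \right)} = 1 + \frac{o}{3}$
$- \frac{3135}{t{\left(-1 \right)} 20 - 20} - \frac{817}{-2933} = - \frac{3135}{\left(1 + \frac{1}{3} \left(-1\right)\right) 20 - 20} - \frac{817}{-2933} = - \frac{3135}{\left(1 - \frac{1}{3}\right) 20 - 20} - - \frac{817}{2933} = - \frac{3135}{\frac{2}{3} \cdot 20 - 20} + \frac{817}{2933} = - \frac{3135}{\frac{40}{3} - 20} + \frac{817}{2933} = - \frac{3135}{- \frac{20}{3}} + \frac{817}{2933} = \left(-3135\right) \left(- \frac{3}{20}\right) + \frac{817}{2933} = \frac{1881}{4} + \frac{817}{2933} = \frac{5520241}{11732}$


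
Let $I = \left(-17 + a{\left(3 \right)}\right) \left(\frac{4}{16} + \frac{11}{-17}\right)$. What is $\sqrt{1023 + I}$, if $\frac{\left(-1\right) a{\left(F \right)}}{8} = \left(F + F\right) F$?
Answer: $\frac{\sqrt{1256487}}{34} \approx 32.969$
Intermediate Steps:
$a{\left(F \right)} = - 16 F^{2}$ ($a{\left(F \right)} = - 8 \left(F + F\right) F = - 8 \cdot 2 F F = - 8 \cdot 2 F^{2} = - 16 F^{2}$)
$I = \frac{4347}{68}$ ($I = \left(-17 - 16 \cdot 3^{2}\right) \left(\frac{4}{16} + \frac{11}{-17}\right) = \left(-17 - 144\right) \left(4 \cdot \frac{1}{16} + 11 \left(- \frac{1}{17}\right)\right) = \left(-17 - 144\right) \left(\frac{1}{4} - \frac{11}{17}\right) = \left(-161\right) \left(- \frac{27}{68}\right) = \frac{4347}{68} \approx 63.926$)
$\sqrt{1023 + I} = \sqrt{1023 + \frac{4347}{68}} = \sqrt{\frac{73911}{68}} = \frac{\sqrt{1256487}}{34}$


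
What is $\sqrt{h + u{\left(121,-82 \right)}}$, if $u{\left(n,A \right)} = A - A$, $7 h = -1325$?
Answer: $\frac{5 i \sqrt{371}}{7} \approx 13.758 i$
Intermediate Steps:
$h = - \frac{1325}{7}$ ($h = \frac{1}{7} \left(-1325\right) = - \frac{1325}{7} \approx -189.29$)
$u{\left(n,A \right)} = 0$
$\sqrt{h + u{\left(121,-82 \right)}} = \sqrt{- \frac{1325}{7} + 0} = \sqrt{- \frac{1325}{7}} = \frac{5 i \sqrt{371}}{7}$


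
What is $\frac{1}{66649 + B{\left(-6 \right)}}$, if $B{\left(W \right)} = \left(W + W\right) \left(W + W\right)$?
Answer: $\frac{1}{66793} \approx 1.4972 \cdot 10^{-5}$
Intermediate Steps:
$B{\left(W \right)} = 4 W^{2}$ ($B{\left(W \right)} = 2 W 2 W = 4 W^{2}$)
$\frac{1}{66649 + B{\left(-6 \right)}} = \frac{1}{66649 + 4 \left(-6\right)^{2}} = \frac{1}{66649 + 4 \cdot 36} = \frac{1}{66649 + 144} = \frac{1}{66793}$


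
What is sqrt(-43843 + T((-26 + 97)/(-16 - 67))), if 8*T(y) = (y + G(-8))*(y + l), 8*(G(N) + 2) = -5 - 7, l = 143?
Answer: I*sqrt(4841080786)/332 ≈ 209.57*I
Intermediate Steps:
G(N) = -7/2 (G(N) = -2 + (-5 - 7)/8 = -2 + (1/8)*(-12) = -2 - 3/2 = -7/2)
T(y) = (143 + y)*(-7/2 + y)/8 (T(y) = ((y - 7/2)*(y + 143))/8 = ((-7/2 + y)*(143 + y))/8 = ((143 + y)*(-7/2 + y))/8 = (143 + y)*(-7/2 + y)/8)
sqrt(-43843 + T((-26 + 97)/(-16 - 67))) = sqrt(-43843 + (-1001/16 + ((-26 + 97)/(-16 - 67))**2/8 + 279*((-26 + 97)/(-16 - 67))/16)) = sqrt(-43843 + (-1001/16 + (71/(-83))**2/8 + 279*(71/(-83))/16)) = sqrt(-43843 + (-1001/16 + (71*(-1/83))**2/8 + 279*(71*(-1/83))/16)) = sqrt(-43843 + (-1001/16 + (-71/83)**2/8 + (279/16)*(-71/83))) = sqrt(-43843 + (-1001/16 + (1/8)*(5041/6889) - 19809/1328)) = sqrt(-43843 + (-1001/16 + 5041/55112 - 19809/1328)) = sqrt(-43843 - 4264977/55112) = sqrt(-2420540393/55112) = I*sqrt(4841080786)/332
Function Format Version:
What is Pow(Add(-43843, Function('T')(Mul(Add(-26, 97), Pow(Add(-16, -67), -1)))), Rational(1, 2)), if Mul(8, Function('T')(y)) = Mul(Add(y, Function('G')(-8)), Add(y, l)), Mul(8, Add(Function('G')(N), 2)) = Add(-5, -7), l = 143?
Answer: Mul(Rational(1, 332), I, Pow(4841080786, Rational(1, 2))) ≈ Mul(209.57, I)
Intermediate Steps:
Function('G')(N) = Rational(-7, 2) (Function('G')(N) = Add(-2, Mul(Rational(1, 8), Add(-5, -7))) = Add(-2, Mul(Rational(1, 8), -12)) = Add(-2, Rational(-3, 2)) = Rational(-7, 2))
Function('T')(y) = Mul(Rational(1, 8), Add(143, y), Add(Rational(-7, 2), y)) (Function('T')(y) = Mul(Rational(1, 8), Mul(Add(y, Rational(-7, 2)), Add(y, 143))) = Mul(Rational(1, 8), Mul(Add(Rational(-7, 2), y), Add(143, y))) = Mul(Rational(1, 8), Mul(Add(143, y), Add(Rational(-7, 2), y))) = Mul(Rational(1, 8), Add(143, y), Add(Rational(-7, 2), y)))
Pow(Add(-43843, Function('T')(Mul(Add(-26, 97), Pow(Add(-16, -67), -1)))), Rational(1, 2)) = Pow(Add(-43843, Add(Rational(-1001, 16), Mul(Rational(1, 8), Pow(Mul(Add(-26, 97), Pow(Add(-16, -67), -1)), 2)), Mul(Rational(279, 16), Mul(Add(-26, 97), Pow(Add(-16, -67), -1))))), Rational(1, 2)) = Pow(Add(-43843, Add(Rational(-1001, 16), Mul(Rational(1, 8), Pow(Mul(71, Pow(-83, -1)), 2)), Mul(Rational(279, 16), Mul(71, Pow(-83, -1))))), Rational(1, 2)) = Pow(Add(-43843, Add(Rational(-1001, 16), Mul(Rational(1, 8), Pow(Mul(71, Rational(-1, 83)), 2)), Mul(Rational(279, 16), Mul(71, Rational(-1, 83))))), Rational(1, 2)) = Pow(Add(-43843, Add(Rational(-1001, 16), Mul(Rational(1, 8), Pow(Rational(-71, 83), 2)), Mul(Rational(279, 16), Rational(-71, 83)))), Rational(1, 2)) = Pow(Add(-43843, Add(Rational(-1001, 16), Mul(Rational(1, 8), Rational(5041, 6889)), Rational(-19809, 1328))), Rational(1, 2)) = Pow(Add(-43843, Add(Rational(-1001, 16), Rational(5041, 55112), Rational(-19809, 1328))), Rational(1, 2)) = Pow(Add(-43843, Rational(-4264977, 55112)), Rational(1, 2)) = Pow(Rational(-2420540393, 55112), Rational(1, 2)) = Mul(Rational(1, 332), I, Pow(4841080786, Rational(1, 2)))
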